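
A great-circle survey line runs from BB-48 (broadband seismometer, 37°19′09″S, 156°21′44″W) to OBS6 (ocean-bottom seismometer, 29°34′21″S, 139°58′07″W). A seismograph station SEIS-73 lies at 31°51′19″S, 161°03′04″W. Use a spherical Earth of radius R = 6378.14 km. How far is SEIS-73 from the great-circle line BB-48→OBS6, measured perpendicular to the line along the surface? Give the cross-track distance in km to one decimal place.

BB-48: φ = -37.31917°, λ = -156.36222°
OBS6: φ = -29.57250°, λ = -139.96861°
SEIS-73: φ = -31.85528°, λ = -161.05111°
δ₁₃ = central angle BB-48→SEIS-73 = 0.116722 rad  (haversine)
θ₁₃ = bearing BB-48→SEIS-73 = 323.401°,  θ₁₂ = bearing BB-48→OBS6 = 65.213°
dₓₜ = R·arcsin(sin δ₁₃ · sin(θ₁₃ − θ₁₂)) = 6378.14·arcsin(0.11646·sin(258.188°)) = -728.636 km
|dₓₜ| = 728.636 km

728.6 km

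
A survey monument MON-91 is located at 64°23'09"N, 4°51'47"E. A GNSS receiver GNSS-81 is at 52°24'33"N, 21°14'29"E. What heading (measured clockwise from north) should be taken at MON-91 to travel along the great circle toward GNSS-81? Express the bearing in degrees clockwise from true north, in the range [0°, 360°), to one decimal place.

MON-91: φ = +64.38583°, λ = +4.86306°
GNSS-81: φ = +52.40917°, λ = +21.24139°
Δλ = 16.3783°
y = sin Δλ · cos φ₂ = 0.172012
x = cos φ₁ sin φ₂ − sin φ₁ cos φ₂ cos Δλ = -0.185192
θ = atan2(y, x) = 137.1131° → 137.1131° (mod 360°)

137.1°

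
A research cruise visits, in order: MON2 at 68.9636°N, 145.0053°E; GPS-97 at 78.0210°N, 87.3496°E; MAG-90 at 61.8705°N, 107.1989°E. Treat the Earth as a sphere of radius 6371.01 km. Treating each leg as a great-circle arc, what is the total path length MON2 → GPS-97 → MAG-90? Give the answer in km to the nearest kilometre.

MON2→GPS-97: c = 0.308179 rad, d = 1963.41 km
GPS-97→MAG-90: c = 0.302077 rad, d = 1924.53 km
Total = 1963.41 + 1924.53 = 3887.95 km

3888 km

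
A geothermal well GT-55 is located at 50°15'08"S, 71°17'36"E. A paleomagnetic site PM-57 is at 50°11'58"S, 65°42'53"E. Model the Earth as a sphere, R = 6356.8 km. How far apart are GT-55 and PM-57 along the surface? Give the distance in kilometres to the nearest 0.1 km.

395.9 km

GT-55: φ = -50.25222°, λ = +71.29333°
PM-57: φ = -50.19944°, λ = +65.71472°
Δφ = 0.0528°,  Δλ = -5.5786°
a = sin²(Δφ/2) + cos φ₁ cos φ₂ sin²(Δλ/2) = 0.000969
c = 2·arcsin(√a) = 0.062283 rad = 3.5685°
d = R·c = 6356.8 × 0.062283 = 395.9 km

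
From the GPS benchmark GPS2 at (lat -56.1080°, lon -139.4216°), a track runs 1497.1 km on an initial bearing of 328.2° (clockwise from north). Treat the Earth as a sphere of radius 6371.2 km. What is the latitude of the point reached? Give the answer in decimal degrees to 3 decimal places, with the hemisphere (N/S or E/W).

44.182°S

δ = d/R = 1497.1/6371.2 = 0.234979 rad
φ₂ = arcsin(sin φ₁ cos δ + cos φ₁ sin δ cos θ)
   = arcsin(-0.83009·0.97252 + 0.55763·0.23282·0.84989) = -44.18185°
λ₂ = λ₁ + atan2(sin θ sin δ cos φ₁, cos δ − sin φ₁ sin φ₂) = -149.27226°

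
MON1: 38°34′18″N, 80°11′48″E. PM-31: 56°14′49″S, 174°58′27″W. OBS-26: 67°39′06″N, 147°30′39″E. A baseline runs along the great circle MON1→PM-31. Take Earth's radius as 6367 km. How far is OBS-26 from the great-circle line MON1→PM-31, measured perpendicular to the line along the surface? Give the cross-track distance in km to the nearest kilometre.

MON1: φ = +38.57167°, λ = +80.19667°
PM-31: φ = -56.24694°, λ = -174.97417°
OBS-26: φ = +67.65167°, λ = +147.51083°
δ₁₃ = central angle MON1→OBS-26 = 0.807487 rad  (haversine)
θ₁₃ = bearing MON1→OBS-26 = 29.047°,  θ₁₂ = bearing MON1→PM-31 = 136.266°
dₓₜ = R·arcsin(sin δ₁₃ · sin(θ₁₃ − θ₁₂)) = 6367·arcsin(0.72255·sin(-107.219°)) = -4849.883 km
|dₓₜ| = 4849.883 km

4850 km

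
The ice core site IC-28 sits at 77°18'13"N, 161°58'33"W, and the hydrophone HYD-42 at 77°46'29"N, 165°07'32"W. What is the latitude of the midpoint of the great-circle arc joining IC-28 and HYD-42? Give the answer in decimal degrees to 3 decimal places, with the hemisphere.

77.544°N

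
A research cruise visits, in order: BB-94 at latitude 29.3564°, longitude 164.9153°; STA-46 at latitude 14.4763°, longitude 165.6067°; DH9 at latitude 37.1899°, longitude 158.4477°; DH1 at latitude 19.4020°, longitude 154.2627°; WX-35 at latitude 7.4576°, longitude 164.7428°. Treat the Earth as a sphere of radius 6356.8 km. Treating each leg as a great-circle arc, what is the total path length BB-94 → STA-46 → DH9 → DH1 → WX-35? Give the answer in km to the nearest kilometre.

8025 km

BB-94→STA-46: c = 0.259946 rad, d = 1652.42 km
STA-46→DH9: c = 0.411722 rad, d = 2617.23 km
DH9→DH1: c = 0.316950 rad, d = 2014.79 km
DH1→WX-35: c = 0.273811 rad, d = 1740.56 km
Total = 1652.42 + 2617.23 + 2014.79 + 1740.56 = 8025.00 km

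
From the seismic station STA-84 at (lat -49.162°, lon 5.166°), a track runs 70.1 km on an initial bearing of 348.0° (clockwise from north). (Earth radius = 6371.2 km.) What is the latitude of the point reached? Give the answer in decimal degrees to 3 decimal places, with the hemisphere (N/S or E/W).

48.545°S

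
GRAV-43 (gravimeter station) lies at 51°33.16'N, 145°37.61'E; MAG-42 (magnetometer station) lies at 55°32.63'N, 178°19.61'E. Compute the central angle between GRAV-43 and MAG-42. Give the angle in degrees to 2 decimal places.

19.64°

GRAV-43: φ = +51.55267°, λ = +145.62683°
MAG-42: φ = +55.54383°, λ = +178.32683°
Δφ = 3.9912°,  Δλ = 32.7000°
a = sin²(Δφ/2) + cos φ₁ cos φ₂ sin²(Δλ/2) = 0.029091
c = 2·arcsin(√a) = 0.342795 rad = 19.6407°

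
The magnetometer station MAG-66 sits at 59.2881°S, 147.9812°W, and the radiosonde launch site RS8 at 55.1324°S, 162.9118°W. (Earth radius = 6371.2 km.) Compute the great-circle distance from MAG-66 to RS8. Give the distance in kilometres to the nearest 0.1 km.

1007.9 km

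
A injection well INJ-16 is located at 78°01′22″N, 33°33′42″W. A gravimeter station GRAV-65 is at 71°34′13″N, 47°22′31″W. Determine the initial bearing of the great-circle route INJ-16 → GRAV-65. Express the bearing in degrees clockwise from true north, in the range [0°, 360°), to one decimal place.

INJ-16: φ = +78.02278°, λ = -33.56167°
GRAV-65: φ = +71.57028°, λ = -47.37528°
Δλ = -13.8136°
y = sin Δλ · cos φ₂ = -0.075483
x = cos φ₁ sin φ₂ − sin φ₁ cos φ₂ cos Δλ = -0.103435
θ = atan2(y, x) = -143.8793° → 216.1207° (mod 360°)

216.1°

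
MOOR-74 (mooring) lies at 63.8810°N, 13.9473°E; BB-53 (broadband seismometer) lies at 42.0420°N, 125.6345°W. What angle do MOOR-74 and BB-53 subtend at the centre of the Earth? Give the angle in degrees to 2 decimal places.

Δφ = -21.8390°,  Δλ = -139.5818°
a = sin²(Δφ/2) + cos φ₁ cos φ₂ sin²(Δλ/2) = 0.323812
c = 2·arcsin(√a) = 1.210687 rad = 69.3673°

69.37°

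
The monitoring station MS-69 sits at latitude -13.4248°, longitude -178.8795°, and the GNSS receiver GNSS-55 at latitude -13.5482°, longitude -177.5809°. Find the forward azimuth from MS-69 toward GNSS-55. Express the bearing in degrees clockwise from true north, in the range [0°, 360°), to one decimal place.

Δλ = 1.2986°
y = sin Δλ · cos φ₂ = 0.022032
x = cos φ₁ sin φ₂ − sin φ₁ cos φ₂ cos Δλ = -0.002212
θ = atan2(y, x) = 95.7324° → 95.7324° (mod 360°)

95.7°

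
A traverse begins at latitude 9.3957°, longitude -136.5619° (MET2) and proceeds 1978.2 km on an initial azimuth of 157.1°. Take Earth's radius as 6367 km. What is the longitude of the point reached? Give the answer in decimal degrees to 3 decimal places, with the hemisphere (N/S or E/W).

δ = d/R = 1978.2/6367 = 0.310696 rad
φ₂ = arcsin(sin φ₁ cos δ + cos φ₁ sin δ cos θ)
   = arcsin(0.16325·0.95212 + 0.98658·0.30572·-0.92119) = -7.03133°
λ₂ = λ₁ + atan2(sin θ sin δ cos φ₁, cos δ − sin φ₁ sin φ₂) = -129.67759°

129.678°W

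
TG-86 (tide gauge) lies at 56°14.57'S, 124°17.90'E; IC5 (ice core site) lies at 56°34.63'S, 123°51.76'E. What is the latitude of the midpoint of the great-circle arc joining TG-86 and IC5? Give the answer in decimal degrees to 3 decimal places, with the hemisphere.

TG-86: φ = -56.24283°, λ = +124.29833°
IC5: φ = -56.57717°, λ = +123.86267°
Bx = cos φ₂ cos Δλ = 0.550797,  By = cos φ₂ sin Δλ = -0.004188
φₘ = atan2(sin φ₁ + sin φ₂, √((cos φ₁ + Bx)² + By²)) = -56.41019°
λₘ = λ₁ + atan2(By, cos φ₁ + Bx) = 124.08146°

56.410°S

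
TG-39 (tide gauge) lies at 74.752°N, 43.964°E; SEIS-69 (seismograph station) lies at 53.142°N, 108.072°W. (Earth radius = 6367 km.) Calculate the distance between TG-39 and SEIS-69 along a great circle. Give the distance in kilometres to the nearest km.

Δφ = -21.6100°,  Δλ = -152.0360°
a = sin²(Δφ/2) + cos φ₁ cos φ₂ sin²(Δλ/2) = 0.183689
c = 2·arcsin(√a) = 0.885863 rad = 50.7562°
d = R·c = 6367 × 0.885863 = 5640.3 km

5640 km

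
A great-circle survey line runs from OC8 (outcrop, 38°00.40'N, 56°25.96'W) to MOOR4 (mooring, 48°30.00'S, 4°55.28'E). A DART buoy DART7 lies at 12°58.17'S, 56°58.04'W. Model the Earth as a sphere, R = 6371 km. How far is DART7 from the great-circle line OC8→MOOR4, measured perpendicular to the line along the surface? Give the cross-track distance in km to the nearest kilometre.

OC8: φ = +38.00667°, λ = -56.43267°
MOOR4: φ = -48.50000°, λ = +4.92133°
DART7: φ = -12.96950°, λ = -56.96733°
δ₁₃ = central angle OC8→DART7 = 0.889745 rad  (haversine)
θ₁₃ = bearing OC8→DART7 = 180.671°,  θ₁₂ = bearing OC8→MOOR4 = 143.495°
dₓₜ = R·arcsin(sin δ₁₃ · sin(θ₁₃ − θ₁₂)) = 6371·arcsin(0.77691·sin(37.176°)) = 3113.345 km
|dₓₜ| = 3113.345 km

3113 km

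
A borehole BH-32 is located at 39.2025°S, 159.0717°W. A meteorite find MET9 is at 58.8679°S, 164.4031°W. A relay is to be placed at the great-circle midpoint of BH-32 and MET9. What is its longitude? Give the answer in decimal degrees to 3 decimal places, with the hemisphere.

161.205°W

Bx = cos φ₂ cos Δλ = 0.514776,  By = cos φ₂ sin Δλ = -0.048039
φₘ = atan2(sin φ₁ + sin φ₂, √((cos φ₁ + Bx)² + By²)) = -49.06468°
λₘ = λ₁ + atan2(By, cos φ₁ + Bx) = -161.20489°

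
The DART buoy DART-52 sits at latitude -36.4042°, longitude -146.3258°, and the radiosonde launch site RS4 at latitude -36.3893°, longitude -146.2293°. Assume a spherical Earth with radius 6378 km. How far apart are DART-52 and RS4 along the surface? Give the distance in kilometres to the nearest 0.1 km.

8.8 km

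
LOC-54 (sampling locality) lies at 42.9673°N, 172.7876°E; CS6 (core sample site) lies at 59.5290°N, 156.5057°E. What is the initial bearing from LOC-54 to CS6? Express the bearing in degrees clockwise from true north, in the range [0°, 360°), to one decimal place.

Δλ = -16.2819°
y = sin Δλ · cos φ₂ = -0.142173
x = cos φ₁ sin φ₂ − sin φ₁ cos φ₂ cos Δλ = 0.298910
θ = atan2(y, x) = -25.4376° → 334.5624° (mod 360°)

334.6°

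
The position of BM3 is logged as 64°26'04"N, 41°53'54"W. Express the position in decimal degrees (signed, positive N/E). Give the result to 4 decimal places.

lat: 64.4344° N → +64.4344°
lon: 41.8983° W → -41.8983°

+64.4344°, -41.8983°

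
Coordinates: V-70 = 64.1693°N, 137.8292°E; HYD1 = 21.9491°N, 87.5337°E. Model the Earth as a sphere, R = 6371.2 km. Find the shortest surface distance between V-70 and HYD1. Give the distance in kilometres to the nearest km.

Δφ = -42.2202°,  Δλ = -50.2955°
a = sin²(Δφ/2) + cos φ₁ cos φ₂ sin²(Δλ/2) = 0.202697
c = 2·arcsin(√a) = 0.934020 rad = 53.5154°
d = R·c = 6371.2 × 0.934020 = 5950.8 km

5951 km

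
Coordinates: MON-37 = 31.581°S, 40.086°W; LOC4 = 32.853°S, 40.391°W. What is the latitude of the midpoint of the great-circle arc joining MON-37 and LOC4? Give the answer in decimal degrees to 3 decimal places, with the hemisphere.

Bx = cos φ₂ cos Δλ = 0.840053,  By = cos φ₂ sin Δλ = -0.004472
φₘ = atan2(sin φ₁ + sin φ₂, √((cos φ₁ + Bx)² + By²)) = -32.21709°
λₘ = λ₁ + atan2(By, cos φ₁ + Bx) = -40.23743°

32.217°S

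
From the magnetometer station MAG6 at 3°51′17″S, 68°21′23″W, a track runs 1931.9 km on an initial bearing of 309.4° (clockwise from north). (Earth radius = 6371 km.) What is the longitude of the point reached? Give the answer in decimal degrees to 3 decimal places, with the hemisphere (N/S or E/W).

81.805°W

MAG6: φ = -3.85472°, λ = -68.35639°
δ = d/R = 1931.9/6371 = 0.303233 rad
φ₂ = arcsin(sin φ₁ cos δ + cos φ₁ sin δ cos θ)
   = arcsin(-0.06723·0.95438 + 0.99774·0.29861·0.63473) = 7.17769°
λ₂ = λ₁ + atan2(sin θ sin δ cos φ₁, cos δ − sin φ₁ sin φ₂) = -81.80462°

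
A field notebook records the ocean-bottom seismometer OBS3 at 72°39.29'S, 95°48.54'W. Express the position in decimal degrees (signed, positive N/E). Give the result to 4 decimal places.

lat: 72.6548° S → -72.6548°
lon: 95.8090° W → -95.8090°

-72.6548°, -95.8090°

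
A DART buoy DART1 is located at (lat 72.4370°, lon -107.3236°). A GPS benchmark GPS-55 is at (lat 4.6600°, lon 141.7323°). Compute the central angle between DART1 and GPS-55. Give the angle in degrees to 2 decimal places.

91.72°

Δφ = -67.7770°,  Δλ = -110.9441°
a = sin²(Δφ/2) + cos φ₁ cos φ₂ sin²(Δλ/2) = 0.515026
c = 2·arcsin(√a) = 1.600853 rad = 91.7221°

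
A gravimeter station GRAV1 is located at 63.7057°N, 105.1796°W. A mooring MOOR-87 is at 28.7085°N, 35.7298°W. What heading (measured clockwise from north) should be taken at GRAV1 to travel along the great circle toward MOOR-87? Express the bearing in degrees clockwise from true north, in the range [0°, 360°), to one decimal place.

Δλ = 69.4498°
y = sin Δλ · cos φ₂ = 0.821262
x = cos φ₁ sin φ₂ − sin φ₁ cos φ₂ cos Δλ = -0.063234
θ = atan2(y, x) = 94.4029° → 94.4029° (mod 360°)

94.4°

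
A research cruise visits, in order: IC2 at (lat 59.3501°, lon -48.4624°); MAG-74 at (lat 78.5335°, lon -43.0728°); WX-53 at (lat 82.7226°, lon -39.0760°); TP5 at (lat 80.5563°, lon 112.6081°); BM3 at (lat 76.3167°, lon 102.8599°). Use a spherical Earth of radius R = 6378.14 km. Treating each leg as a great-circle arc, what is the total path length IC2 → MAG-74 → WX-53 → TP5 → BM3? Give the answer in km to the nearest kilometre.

4939 km

IC2→MAG-74: c = 0.336174 rad, d = 2144.17 km
MAG-74→WX-53: c = 0.073947 rad, d = 471.65 km
WX-53→TP5: c = 0.283066 rad, d = 1805.44 km
TP5→BM3: c = 0.081223 rad, d = 518.05 km
Total = 2144.17 + 471.65 + 1805.44 + 518.05 = 4939.30 km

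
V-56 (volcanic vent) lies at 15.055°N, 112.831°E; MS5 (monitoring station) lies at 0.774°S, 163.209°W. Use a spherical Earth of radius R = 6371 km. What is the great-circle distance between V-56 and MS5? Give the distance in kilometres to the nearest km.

9382 km

Δφ = -15.8290°,  Δλ = 83.9600°
a = sin²(Δφ/2) + cos φ₁ cos φ₂ sin²(Δλ/2) = 0.450953
c = 2·arcsin(√a) = 1.472545 rad = 84.3706°
d = R·c = 6371 × 1.472545 = 9381.6 km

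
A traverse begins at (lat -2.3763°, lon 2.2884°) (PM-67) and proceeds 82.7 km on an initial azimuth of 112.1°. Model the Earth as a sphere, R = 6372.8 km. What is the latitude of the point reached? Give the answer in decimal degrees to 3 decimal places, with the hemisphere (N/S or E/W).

δ = d/R = 82.7/6372.8 = 0.012977 rad
φ₂ = arcsin(sin φ₁ cos δ + cos φ₁ sin δ cos θ)
   = arcsin(-0.04146·0.99992 + 0.99914·0.01298·-0.37622) = -2.65585°
λ₂ = λ₁ + atan2(sin θ sin δ cos φ₁, cos δ − sin φ₁ sin φ₂) = 2.97804°

2.656°S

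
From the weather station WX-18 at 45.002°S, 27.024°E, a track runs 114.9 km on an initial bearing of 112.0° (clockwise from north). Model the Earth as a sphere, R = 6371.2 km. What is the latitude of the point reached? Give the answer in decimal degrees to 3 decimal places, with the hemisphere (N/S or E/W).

45.381°S

δ = d/R = 114.9/6371.2 = 0.018034 rad
φ₂ = arcsin(sin φ₁ cos δ + cos φ₁ sin δ cos θ)
   = arcsin(-0.70713·0.99984 + 0.70708·0.01803·-0.37461) = -45.38099°
λ₂ = λ₁ + atan2(sin θ sin δ cos φ₁, cos δ − sin φ₁ sin φ₂) = 28.38804°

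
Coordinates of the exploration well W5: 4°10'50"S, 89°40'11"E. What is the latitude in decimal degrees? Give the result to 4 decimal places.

4° + 10′/60 + 50″/3600 = 4 + 0.16667 + 0.01389 = 4.1806°

4.1806°S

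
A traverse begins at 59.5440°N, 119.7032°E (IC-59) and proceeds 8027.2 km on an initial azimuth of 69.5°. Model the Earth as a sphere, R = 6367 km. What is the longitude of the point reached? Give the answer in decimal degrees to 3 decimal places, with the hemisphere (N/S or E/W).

141.826°W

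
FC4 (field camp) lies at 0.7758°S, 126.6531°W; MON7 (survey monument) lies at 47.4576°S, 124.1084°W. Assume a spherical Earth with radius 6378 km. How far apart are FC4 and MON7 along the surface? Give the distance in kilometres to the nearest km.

5202 km

Δφ = -46.6818°,  Δλ = 2.5447°
a = sin²(Δφ/2) + cos φ₁ cos φ₂ sin²(Δλ/2) = 0.157309
c = 2·arcsin(√a) = 0.815667 rad = 46.7343°
d = R·c = 6378 × 0.815667 = 5202.3 km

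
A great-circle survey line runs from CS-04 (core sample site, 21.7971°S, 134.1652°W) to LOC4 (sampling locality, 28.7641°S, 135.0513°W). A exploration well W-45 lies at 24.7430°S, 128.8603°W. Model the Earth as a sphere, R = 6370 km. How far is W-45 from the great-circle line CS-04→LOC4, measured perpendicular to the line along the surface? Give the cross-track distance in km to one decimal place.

569.7 km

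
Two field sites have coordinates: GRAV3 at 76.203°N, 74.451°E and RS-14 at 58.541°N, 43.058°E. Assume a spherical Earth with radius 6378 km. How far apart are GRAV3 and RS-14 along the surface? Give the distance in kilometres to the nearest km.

2319 km

Δφ = -17.6620°,  Δλ = -31.3930°
a = sin²(Δφ/2) + cos φ₁ cos φ₂ sin²(Δλ/2) = 0.032678
c = 2·arcsin(√a) = 0.363541 rad = 20.8294°
d = R·c = 6378 × 0.363541 = 2318.7 km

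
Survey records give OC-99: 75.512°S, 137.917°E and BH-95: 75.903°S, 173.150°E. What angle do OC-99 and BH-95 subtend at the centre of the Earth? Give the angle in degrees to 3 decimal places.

8.578°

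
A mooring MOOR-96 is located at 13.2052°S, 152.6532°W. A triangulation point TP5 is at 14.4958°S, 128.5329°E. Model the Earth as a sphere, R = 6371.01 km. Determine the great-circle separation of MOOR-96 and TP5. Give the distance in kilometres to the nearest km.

Δφ = -1.2906°,  Δλ = -78.8139°
a = sin²(Δφ/2) + cos φ₁ cos φ₂ sin²(Δλ/2) = 0.379983
c = 2·arcsin(√a) = 1.328395 rad = 76.1114°
d = R·c = 6371.01 × 1.328395 = 8463.2 km

8463 km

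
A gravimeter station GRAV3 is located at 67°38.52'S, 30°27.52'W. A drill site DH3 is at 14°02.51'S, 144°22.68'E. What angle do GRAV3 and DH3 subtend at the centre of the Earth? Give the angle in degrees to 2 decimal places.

GRAV3: φ = -67.64200°, λ = -30.45867°
DH3: φ = -14.04183°, λ = +144.37800°
Δφ = 53.6002°,  Δλ = 174.8367°
a = sin²(Δφ/2) + cos φ₁ cos φ₂ sin²(Δλ/2) = 0.571569
c = 2·arcsin(√a) = 1.714428 rad = 98.2295°

98.23°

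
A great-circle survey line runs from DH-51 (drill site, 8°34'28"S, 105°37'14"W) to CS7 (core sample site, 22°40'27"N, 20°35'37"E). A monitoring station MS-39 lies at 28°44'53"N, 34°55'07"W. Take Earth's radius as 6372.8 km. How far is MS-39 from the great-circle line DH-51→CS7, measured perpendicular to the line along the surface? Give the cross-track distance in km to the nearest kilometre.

1102 km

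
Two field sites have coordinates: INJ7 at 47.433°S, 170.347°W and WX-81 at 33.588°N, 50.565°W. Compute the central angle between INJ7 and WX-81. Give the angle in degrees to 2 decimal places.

133.42°

Δφ = 81.0210°,  Δλ = 119.7820°
a = sin²(Δφ/2) + cos φ₁ cos φ₂ sin²(Δλ/2) = 0.843667
c = 2·arcsin(√a) = 2.328607 rad = 133.4194°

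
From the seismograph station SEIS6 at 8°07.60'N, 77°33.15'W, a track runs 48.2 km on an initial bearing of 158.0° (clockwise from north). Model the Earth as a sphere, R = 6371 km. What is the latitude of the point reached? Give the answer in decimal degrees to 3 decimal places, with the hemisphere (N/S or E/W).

7.725°N

SEIS6: φ = +8.12667°, λ = -77.55250°
δ = d/R = 48.2/6371 = 0.007566 rad
φ₂ = arcsin(sin φ₁ cos δ + cos φ₁ sin δ cos θ)
   = arcsin(0.14136·0.99997 + 0.98996·0.00757·-0.92718) = 7.72473°
λ₂ = λ₁ + atan2(sin θ sin δ cos φ₁, cos δ − sin φ₁ sin φ₂) = -77.38863°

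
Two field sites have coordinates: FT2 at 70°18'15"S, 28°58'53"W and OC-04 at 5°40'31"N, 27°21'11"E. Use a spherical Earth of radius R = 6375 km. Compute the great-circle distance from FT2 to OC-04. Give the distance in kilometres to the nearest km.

9421 km

FT2: φ = -70.30417°, λ = -28.98139°
OC-04: φ = +5.67528°, λ = +27.35306°
Δφ = 75.9794°,  Δλ = 56.3344°
a = sin²(Δφ/2) + cos φ₁ cos φ₂ sin²(Δλ/2) = 0.453596
c = 2·arcsin(√a) = 1.477854 rad = 84.6748°
d = R·c = 6375 × 1.477854 = 9421.3 km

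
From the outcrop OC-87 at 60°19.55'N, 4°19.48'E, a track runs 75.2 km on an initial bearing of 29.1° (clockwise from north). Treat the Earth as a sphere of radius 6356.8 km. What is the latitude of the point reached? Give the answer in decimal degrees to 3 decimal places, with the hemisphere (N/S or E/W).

60.916°N

OC-87: φ = +60.32583°, λ = +4.32467°
δ = d/R = 75.2/6356.8 = 0.011830 rad
φ₂ = arcsin(sin φ₁ cos δ + cos φ₁ sin δ cos θ)
   = arcsin(0.86885·0.99993 + 0.49507·0.01183·0.87377) = 60.91638°
λ₂ = λ₁ + atan2(sin θ sin δ cos φ₁, cos δ − sin φ₁ sin φ₂) = 5.00282°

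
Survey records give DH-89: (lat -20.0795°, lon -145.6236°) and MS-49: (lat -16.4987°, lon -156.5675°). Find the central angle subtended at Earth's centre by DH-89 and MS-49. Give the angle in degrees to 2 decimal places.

10.99°

Δφ = 3.5808°,  Δλ = -10.9439°
a = sin²(Δφ/2) + cos φ₁ cos φ₂ sin²(Δλ/2) = 0.009165
c = 2·arcsin(√a) = 0.191762 rad = 10.9871°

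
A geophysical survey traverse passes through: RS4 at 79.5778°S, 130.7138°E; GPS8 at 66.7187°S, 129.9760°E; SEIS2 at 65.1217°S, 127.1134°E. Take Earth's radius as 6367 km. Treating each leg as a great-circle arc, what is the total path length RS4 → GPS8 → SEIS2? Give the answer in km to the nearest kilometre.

RS4→GPS8: c = 0.224460 rad, d = 1429.14 km
GPS8→SEIS2: c = 0.034524 rad, d = 219.82 km
Total = 1429.14 + 219.82 = 1648.96 km

1649 km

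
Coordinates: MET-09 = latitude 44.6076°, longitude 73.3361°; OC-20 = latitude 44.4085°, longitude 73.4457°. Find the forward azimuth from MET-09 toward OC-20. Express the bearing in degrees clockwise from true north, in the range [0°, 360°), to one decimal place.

Δλ = 0.1096°
y = sin Δλ · cos φ₂ = 0.001367
x = cos φ₁ sin φ₂ − sin φ₁ cos φ₂ cos Δλ = -0.003474
θ = atan2(y, x) = 158.5279° → 158.5279° (mod 360°)

158.5°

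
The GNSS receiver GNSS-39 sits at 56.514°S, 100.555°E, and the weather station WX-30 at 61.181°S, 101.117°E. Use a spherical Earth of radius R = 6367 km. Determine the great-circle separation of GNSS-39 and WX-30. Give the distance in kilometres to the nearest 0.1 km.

Δφ = -4.6670°,  Δλ = 0.5620°
a = sin²(Δφ/2) + cos φ₁ cos φ₂ sin²(Δλ/2) = 0.001664
c = 2·arcsin(√a) = 0.081612 rad = 4.6760°
d = R·c = 6367 × 0.081612 = 519.6 km

519.6 km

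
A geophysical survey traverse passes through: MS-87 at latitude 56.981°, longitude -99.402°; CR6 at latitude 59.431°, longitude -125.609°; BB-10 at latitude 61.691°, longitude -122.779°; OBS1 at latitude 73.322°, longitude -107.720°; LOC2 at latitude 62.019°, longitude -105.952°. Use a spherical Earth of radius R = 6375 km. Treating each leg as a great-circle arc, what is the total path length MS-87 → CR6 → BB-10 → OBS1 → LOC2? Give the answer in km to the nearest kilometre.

MS-87→CR6: c = 0.243093 rad, d = 1549.72 km
CR6→BB-10: c = 0.046307 rad, d = 295.21 km
BB-10→OBS1: c = 0.225007 rad, d = 1434.42 km
OBS1→LOC2: c = 0.197601 rad, d = 1259.71 km
Total = 1549.72 + 295.21 + 1434.42 + 1259.71 = 4539.06 km

4539 km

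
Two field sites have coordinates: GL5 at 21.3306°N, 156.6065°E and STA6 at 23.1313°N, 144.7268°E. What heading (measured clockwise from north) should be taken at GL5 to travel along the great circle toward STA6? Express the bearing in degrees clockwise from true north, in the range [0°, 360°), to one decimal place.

Δλ = -11.8797°
y = sin Δλ · cos φ₂ = -0.189308
x = cos φ₁ sin φ₂ − sin φ₁ cos φ₂ cos Δλ = 0.038587
θ = atan2(y, x) = -78.4790° → 281.5210° (mod 360°)

281.5°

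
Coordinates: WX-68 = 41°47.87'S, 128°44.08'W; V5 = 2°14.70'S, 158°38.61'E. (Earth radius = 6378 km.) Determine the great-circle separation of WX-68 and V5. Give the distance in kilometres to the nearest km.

8416 km

WX-68: φ = -41.79783°, λ = -128.73467°
V5: φ = -2.24500°, λ = +158.64350°
Δφ = 39.5528°,  Δλ = -72.6218°
a = sin²(Δφ/2) + cos φ₁ cos φ₂ sin²(Δλ/2) = 0.375699
c = 2·arcsin(√a) = 1.319560 rad = 75.6052°
d = R·c = 6378 × 1.319560 = 8416.2 km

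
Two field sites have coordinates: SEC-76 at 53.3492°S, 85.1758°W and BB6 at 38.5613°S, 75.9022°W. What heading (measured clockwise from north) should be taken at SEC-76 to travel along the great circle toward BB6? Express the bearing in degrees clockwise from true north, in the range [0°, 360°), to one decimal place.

27.0°

Δλ = 9.2736°
y = sin Δλ · cos φ₂ = 0.126009
x = cos φ₁ sin φ₂ − sin φ₁ cos φ₂ cos Δλ = 0.247042
θ = atan2(y, x) = 27.0248° → 27.0248° (mod 360°)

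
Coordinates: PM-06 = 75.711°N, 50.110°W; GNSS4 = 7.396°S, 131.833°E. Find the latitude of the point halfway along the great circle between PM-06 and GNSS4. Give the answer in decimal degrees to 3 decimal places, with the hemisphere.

48.439°N

Bx = cos φ₂ cos Δλ = -0.991110,  By = cos φ₂ sin Δλ = -0.033623
φₘ = atan2(sin φ₁ + sin φ₂, √((cos φ₁ + Bx)² + By²)) = 48.43929°
λₘ = λ₁ + atan2(By, cos φ₁ + Bx) = 132.47654°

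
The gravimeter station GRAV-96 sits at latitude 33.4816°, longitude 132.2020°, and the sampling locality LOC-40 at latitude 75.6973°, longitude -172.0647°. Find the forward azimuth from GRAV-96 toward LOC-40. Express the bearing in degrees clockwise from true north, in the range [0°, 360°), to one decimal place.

Δλ = 55.7333°
y = sin Δλ · cos φ₂ = 0.204164
x = cos φ₁ sin φ₂ − sin φ₁ cos φ₂ cos Δλ = 0.731475
θ = atan2(y, x) = 15.5951° → 15.5951° (mod 360°)

15.6°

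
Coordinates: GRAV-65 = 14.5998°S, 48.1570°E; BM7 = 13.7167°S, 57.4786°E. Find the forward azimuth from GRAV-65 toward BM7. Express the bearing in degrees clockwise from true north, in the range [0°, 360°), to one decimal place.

85.6°

Δλ = 9.3216°
y = sin Δλ · cos φ₂ = 0.157356
x = cos φ₁ sin φ₂ − sin φ₁ cos φ₂ cos Δλ = 0.012179
θ = atan2(y, x) = 85.5744° → 85.5744° (mod 360°)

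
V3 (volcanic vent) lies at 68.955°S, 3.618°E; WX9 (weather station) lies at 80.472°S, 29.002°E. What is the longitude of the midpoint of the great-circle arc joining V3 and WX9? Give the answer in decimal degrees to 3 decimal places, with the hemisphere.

Bx = cos φ₂ cos Δλ = 0.149549,  By = cos φ₂ sin Δλ = 0.070960
φₘ = atan2(sin φ₁ + sin φ₂, √((cos φ₁ + Bx)² + By²)) = -75.02100°
λₘ = λ₁ + atan2(By, cos φ₁ + Bx) = 11.55985°

11.560°E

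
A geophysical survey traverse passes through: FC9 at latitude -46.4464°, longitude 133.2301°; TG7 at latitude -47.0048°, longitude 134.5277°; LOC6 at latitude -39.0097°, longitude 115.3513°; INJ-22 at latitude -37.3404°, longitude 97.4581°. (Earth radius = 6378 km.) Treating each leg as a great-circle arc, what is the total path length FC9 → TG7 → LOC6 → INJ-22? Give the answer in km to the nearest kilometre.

3481 km

FC9→TG7: c = 0.018330 rad, d = 116.91 km
TG7→LOC6: c = 0.280644 rad, d = 1789.95 km
LOC6→INJ-22: c = 0.246821 rad, d = 1574.22 km
Total = 116.91 + 1789.95 + 1574.22 = 3481.08 km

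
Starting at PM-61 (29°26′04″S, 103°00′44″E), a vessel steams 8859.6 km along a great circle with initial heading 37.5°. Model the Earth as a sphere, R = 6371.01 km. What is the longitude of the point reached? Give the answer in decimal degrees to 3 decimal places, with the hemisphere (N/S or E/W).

150.992°E

PM-61: φ = -29.43444°, λ = +103.01222°
δ = d/R = 8859.6/6371.01 = 1.390612 rad
φ₂ = arcsin(sin φ₁ cos δ + cos φ₁ sin δ cos θ)
   = arcsin(-0.49143·0.17921 + 0.87092·0.98381·0.79335) = 36.27708°
λ₂ = λ₁ + atan2(sin θ sin δ cos φ₁, cos δ − sin φ₁ sin φ₂) = 150.99189°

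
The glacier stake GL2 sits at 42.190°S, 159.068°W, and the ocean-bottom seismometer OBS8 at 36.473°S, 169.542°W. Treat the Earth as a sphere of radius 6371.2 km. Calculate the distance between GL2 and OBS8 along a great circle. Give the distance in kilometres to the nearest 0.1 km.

1101.3 km

Δφ = 5.7170°,  Δλ = -10.4740°
a = sin²(Δφ/2) + cos φ₁ cos φ₂ sin²(Δλ/2) = 0.007451
c = 2·arcsin(√a) = 0.172851 rad = 9.9036°
d = R·c = 6371.2 × 0.172851 = 1101.3 km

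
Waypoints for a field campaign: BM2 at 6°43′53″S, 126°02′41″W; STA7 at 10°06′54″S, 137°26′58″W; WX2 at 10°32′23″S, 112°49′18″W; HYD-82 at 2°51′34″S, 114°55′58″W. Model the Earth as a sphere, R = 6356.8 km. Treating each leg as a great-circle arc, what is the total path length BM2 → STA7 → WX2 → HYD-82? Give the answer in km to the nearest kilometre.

BM2: φ = -6.73139°, λ = -126.04472°
STA7: φ = -10.11500°, λ = -137.44944°
WX2: φ = -10.53972°, λ = -112.82167°
HYD-82: φ = -2.85944°, λ = -114.93278°
BM2→STA7: c = 0.205532 rad, d = 1306.53 km
STA7→WX2: c = 0.422830 rad, d = 2687.84 km
WX2→HYD-82: c = 0.138944 rad, d = 883.24 km
Total = 1306.53 + 2687.84 + 883.24 = 4877.61 km

4878 km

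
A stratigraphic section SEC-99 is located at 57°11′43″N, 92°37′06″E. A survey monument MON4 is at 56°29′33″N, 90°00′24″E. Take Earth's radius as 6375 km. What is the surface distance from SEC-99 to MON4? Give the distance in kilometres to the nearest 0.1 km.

SEC-99: φ = +57.19528°, λ = +92.61833°
MON4: φ = +56.49250°, λ = +90.00667°
Δφ = -0.7028°,  Δλ = -2.6117°
a = sin²(Δφ/2) + cos φ₁ cos φ₂ sin²(Δλ/2) = 0.000193
c = 2·arcsin(√a) = 0.027781 rad = 1.5918°
d = R·c = 6375 × 0.027781 = 177.1 km

177.1 km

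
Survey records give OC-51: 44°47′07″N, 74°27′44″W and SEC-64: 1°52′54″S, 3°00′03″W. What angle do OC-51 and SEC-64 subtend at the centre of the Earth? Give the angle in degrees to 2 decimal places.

78.32°

OC-51: φ = +44.78528°, λ = -74.46222°
SEC-64: φ = -1.88167°, λ = -3.00083°
Δφ = -46.6669°,  Δλ = 71.4614°
a = sin²(Δφ/2) + cos φ₁ cos φ₂ sin²(Δλ/2) = 0.398796
c = 2·arcsin(√a) = 1.366980 rad = 78.3222°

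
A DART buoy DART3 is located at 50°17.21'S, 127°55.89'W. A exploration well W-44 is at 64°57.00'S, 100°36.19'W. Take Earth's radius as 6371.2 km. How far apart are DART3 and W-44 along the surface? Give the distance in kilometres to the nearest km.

DART3: φ = -50.28683°, λ = -127.93150°
W-44: φ = -64.95000°, λ = -100.60317°
Δφ = -14.6632°,  Δλ = 27.3283°
a = sin²(Δφ/2) + cos φ₁ cos φ₂ sin²(Δλ/2) = 0.031382
c = 2·arcsin(√a) = 0.356178 rad = 20.4075°
d = R·c = 6371.2 × 0.356178 = 2269.3 km

2269 km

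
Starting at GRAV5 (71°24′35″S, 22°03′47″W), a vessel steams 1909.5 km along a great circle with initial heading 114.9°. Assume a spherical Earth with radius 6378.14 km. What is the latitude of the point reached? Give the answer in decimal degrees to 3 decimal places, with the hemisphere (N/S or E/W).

GRAV5: φ = -71.40972°, λ = -22.06306°
δ = d/R = 1909.5/6378.14 = 0.299382 rad
φ₂ = arcsin(sin φ₁ cos δ + cos φ₁ sin δ cos θ)
   = arcsin(-0.94782·0.95552 + 0.31880·0.29493·-0.42104) = -70.95270°
λ₂ = λ₁ + atan2(sin θ sin δ cos φ₁, cos δ − sin φ₁ sin φ₂) = 32.99365°

70.953°S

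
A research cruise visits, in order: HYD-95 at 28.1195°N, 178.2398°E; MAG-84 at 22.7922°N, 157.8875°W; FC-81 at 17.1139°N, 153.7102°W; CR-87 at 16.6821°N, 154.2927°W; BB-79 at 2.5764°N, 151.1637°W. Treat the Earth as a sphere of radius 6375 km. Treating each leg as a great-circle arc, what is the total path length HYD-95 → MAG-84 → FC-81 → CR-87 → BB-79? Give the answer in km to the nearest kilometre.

4919 km

HYD-95→MAG-84: c = 0.386809 rad, d = 2465.91 km
MAG-84→FC-81: c = 0.120469 rad, d = 767.99 km
FC-81→CR-87: c = 0.012305 rad, d = 78.45 km
CR-87→BB-79: c = 0.251978 rad, d = 1606.36 km
Total = 2465.91 + 767.99 + 78.45 + 1606.36 = 4918.70 km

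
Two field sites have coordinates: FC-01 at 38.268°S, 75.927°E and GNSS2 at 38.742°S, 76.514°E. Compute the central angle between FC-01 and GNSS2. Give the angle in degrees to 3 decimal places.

0.660°

Δφ = -0.4740°,  Δλ = 0.5870°
a = sin²(Δφ/2) + cos φ₁ cos φ₂ sin²(Δλ/2) = 0.000033
c = 2·arcsin(√a) = 0.011520 rad = 0.6601°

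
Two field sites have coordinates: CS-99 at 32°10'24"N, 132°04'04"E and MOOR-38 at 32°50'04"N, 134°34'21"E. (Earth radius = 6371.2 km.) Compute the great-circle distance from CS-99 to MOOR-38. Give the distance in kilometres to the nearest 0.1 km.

CS-99: φ = +32.17333°, λ = +132.06778°
MOOR-38: φ = +32.83444°, λ = +134.57250°
Δφ = 0.6611°,  Δλ = 2.5047°
a = sin²(Δφ/2) + cos φ₁ cos φ₂ sin²(Δλ/2) = 0.000373
c = 2·arcsin(√a) = 0.038630 rad = 2.2133°
d = R·c = 6371.2 × 0.038630 = 246.1 km

246.1 km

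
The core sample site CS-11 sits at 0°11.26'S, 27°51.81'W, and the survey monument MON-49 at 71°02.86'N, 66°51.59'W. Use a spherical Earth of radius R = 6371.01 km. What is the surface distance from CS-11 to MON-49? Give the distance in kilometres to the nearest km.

CS-11: φ = -0.18767°, λ = -27.86350°
MON-49: φ = +71.04767°, λ = -66.85983°
Δφ = 71.2353°,  Δλ = -38.9963°
a = sin²(Δφ/2) + cos φ₁ cos φ₂ sin²(Δλ/2) = 0.375342
c = 2·arcsin(√a) = 1.318822 rad = 75.5629°
d = R·c = 6371.01 × 1.318822 = 8402.2 km

8402 km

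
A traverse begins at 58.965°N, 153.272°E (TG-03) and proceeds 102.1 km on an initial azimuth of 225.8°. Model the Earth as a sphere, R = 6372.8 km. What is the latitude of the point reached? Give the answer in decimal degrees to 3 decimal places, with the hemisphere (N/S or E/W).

δ = d/R = 102.1/6372.8 = 0.016021 rad
φ₂ = arcsin(sin φ₁ cos δ + cos φ₁ sin δ cos θ)
   = arcsin(0.85685·0.99987 + 0.51556·0.01602·-0.69717) = 58.31889°
λ₂ = λ₁ + atan2(sin θ sin δ cos φ₁, cos δ − sin φ₁ sin φ₂) = 152.01891°

58.319°N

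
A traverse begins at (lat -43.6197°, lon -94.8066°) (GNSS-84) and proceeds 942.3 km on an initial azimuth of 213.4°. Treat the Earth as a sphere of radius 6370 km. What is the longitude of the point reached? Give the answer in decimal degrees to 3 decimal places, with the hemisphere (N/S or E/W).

102.132°W

δ = d/R = 942.3/6370 = 0.147928 rad
φ₂ = arcsin(sin φ₁ cos δ + cos φ₁ sin δ cos θ)
   = arcsin(-0.68987·0.98908 + 0.72393·0.14739·-0.83485) = -50.48089°
λ₂ = λ₁ + atan2(sin θ sin δ cos φ₁, cos δ − sin φ₁ sin φ₂) = -102.13193°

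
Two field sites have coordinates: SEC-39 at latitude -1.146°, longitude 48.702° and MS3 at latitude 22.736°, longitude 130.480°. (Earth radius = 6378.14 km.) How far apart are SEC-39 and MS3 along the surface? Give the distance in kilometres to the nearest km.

Δφ = 23.8820°,  Δλ = 81.7780°
a = sin²(Δφ/2) + cos φ₁ cos φ₂ sin²(Δλ/2) = 0.437930
c = 2·arcsin(√a) = 1.446335 rad = 82.8689°
d = R·c = 6378.14 × 1.446335 = 9224.9 km

9225 km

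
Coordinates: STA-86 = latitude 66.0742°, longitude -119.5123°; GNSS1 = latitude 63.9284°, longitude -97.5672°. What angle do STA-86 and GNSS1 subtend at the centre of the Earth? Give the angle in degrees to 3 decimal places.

9.466°

Δφ = -2.1458°,  Δλ = 21.9451°
a = sin²(Δφ/2) + cos φ₁ cos φ₂ sin²(Δλ/2) = 0.006808
c = 2·arcsin(√a) = 0.165209 rad = 9.4658°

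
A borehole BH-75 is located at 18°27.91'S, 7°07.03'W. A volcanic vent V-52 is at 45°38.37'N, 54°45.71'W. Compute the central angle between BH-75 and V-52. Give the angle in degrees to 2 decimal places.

BH-75: φ = -18.46517°, λ = -7.11717°
V-52: φ = +45.63950°, λ = -54.76183°
Δφ = 64.1047°,  Δλ = -47.6447°
a = sin²(Δφ/2) + cos φ₁ cos φ₂ sin²(Δλ/2) = 0.389824
c = 2·arcsin(√a) = 1.348621 rad = 77.2703°

77.27°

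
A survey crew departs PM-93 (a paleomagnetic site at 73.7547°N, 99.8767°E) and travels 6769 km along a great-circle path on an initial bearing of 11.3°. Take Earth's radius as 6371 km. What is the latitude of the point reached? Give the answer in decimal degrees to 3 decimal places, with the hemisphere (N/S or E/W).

δ = d/R = 6769/6371 = 1.062471 rad
φ₂ = arcsin(sin φ₁ cos δ + cos φ₁ sin δ cos θ)
   = arcsin(0.96007·0.48672 + 0.27975·0.87356·0.98061) = 44.98516°
λ₂ = λ₁ + atan2(sin θ sin δ cos φ₁, cos δ − sin φ₁ sin φ₂) = -94.12847°

44.985°N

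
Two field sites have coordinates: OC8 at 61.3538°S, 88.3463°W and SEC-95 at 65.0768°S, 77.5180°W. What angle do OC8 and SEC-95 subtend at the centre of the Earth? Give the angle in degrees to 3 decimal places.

Δφ = -3.7230°,  Δλ = 10.8283°
a = sin²(Δφ/2) + cos φ₁ cos φ₂ sin²(Δλ/2) = 0.002854
c = 2·arcsin(√a) = 0.106891 rad = 6.1244°

6.124°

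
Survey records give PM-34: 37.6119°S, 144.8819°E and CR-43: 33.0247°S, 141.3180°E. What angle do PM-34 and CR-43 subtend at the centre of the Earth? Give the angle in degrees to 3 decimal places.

Δφ = 4.5872°,  Δλ = -3.5639°
a = sin²(Δφ/2) + cos φ₁ cos φ₂ sin²(Δλ/2) = 0.002244
c = 2·arcsin(√a) = 0.094774 rad = 5.4301°

5.430°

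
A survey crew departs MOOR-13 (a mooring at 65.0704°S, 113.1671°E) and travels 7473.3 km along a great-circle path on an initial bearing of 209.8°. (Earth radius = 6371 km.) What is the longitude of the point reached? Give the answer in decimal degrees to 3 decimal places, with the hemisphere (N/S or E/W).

δ = d/R = 7473.3/6371 = 1.173018 rad
φ₂ = arcsin(sin φ₁ cos δ + cos φ₁ sin δ cos θ)
   = arcsin(-0.90683·0.38737 + 0.42150·0.92192·-0.86777) = -43.51049°
λ₂ = λ₁ + atan2(sin θ sin δ cos φ₁, cos δ − sin φ₁ sin φ₂) = -27.65390°

27.654°W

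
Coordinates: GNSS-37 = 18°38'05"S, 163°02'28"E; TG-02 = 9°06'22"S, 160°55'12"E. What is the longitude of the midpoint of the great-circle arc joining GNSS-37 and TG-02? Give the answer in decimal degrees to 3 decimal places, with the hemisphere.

GNSS-37: φ = -18.63472°, λ = +163.04111°
TG-02: φ = -9.10611°, λ = +160.92000°
Bx = cos φ₂ cos Δλ = 0.986720,  By = cos φ₂ sin Δλ = -0.036545
φₘ = atan2(sin φ₁ + sin φ₂, √((cos φ₁ + Bx)² + By²)) = -13.87270°
λₘ = λ₁ + atan2(By, cos φ₁ + Bx) = 161.95873°

161.959°E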